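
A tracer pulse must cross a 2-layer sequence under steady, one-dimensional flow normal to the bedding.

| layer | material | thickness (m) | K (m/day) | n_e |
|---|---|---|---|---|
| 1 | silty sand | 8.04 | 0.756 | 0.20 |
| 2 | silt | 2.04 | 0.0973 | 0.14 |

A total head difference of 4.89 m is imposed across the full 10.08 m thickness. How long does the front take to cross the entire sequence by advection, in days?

12.2

With flow normal to the layers, continuity requires the same specific discharge q through every layer.
Σ(b_i/K_i) = 8.04/0.756 + 2.04/0.0973 = 31.60 d.
q = Δh / Σ(b_i/K_i) = 4.89 / 31.60 = 0.1547 m/day.
In each layer the seepage velocity is v_i = q/n_i, so the layer transit time is t_i = b_i·n_i / q:
  layer 1 (silty sand): t_1 = 8.04 × 0.20 / 0.1547 = 10.39 d
  layer 2 (silt): t_2 = 2.04 × 0.14 / 0.1547 = 1.846 d
Total t = Σ t_i = 12.24 days.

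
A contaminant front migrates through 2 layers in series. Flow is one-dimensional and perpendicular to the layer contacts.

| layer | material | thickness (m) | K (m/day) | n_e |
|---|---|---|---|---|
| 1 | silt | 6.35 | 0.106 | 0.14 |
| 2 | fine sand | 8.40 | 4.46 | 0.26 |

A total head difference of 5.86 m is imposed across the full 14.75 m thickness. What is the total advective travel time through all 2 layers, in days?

32.4

With flow normal to the layers, continuity requires the same specific discharge q through every layer.
Σ(b_i/K_i) = 6.35/0.106 + 8.40/4.46 = 61.79 d.
q = Δh / Σ(b_i/K_i) = 5.86 / 61.79 = 0.09484 m/day.
In each layer the seepage velocity is v_i = q/n_i, so the layer transit time is t_i = b_i·n_i / q:
  layer 1 (silt): t_1 = 6.35 × 0.14 / 0.09484 = 9.374 d
  layer 2 (fine sand): t_2 = 8.40 × 0.26 / 0.09484 = 23.03 d
Total t = Σ t_i = 32.40 days.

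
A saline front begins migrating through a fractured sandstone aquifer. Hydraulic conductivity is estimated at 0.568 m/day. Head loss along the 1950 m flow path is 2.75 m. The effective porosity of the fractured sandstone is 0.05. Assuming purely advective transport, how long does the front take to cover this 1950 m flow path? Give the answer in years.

333

Hydraulic gradient i = Δh / L = 2.75 / 1950 = 0.001410.
Darcy flux q = K · i = 0.5680 × 0.001410 = 0.0008010 m/day.
Seepage velocity v = q / n_e = 0.0008010 / 0.05 = 0.01602 m/day.
Travel time t = L / v = 1950 / 0.01602 = 1.217e+05 days = 333.2 years.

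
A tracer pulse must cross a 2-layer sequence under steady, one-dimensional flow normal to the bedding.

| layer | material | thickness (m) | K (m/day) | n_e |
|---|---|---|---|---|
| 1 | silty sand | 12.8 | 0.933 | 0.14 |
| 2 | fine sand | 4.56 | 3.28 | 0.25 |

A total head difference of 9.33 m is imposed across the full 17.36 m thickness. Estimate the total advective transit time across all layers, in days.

4.75

With flow normal to the layers, continuity requires the same specific discharge q through every layer.
Σ(b_i/K_i) = 12.8/0.933 + 4.56/3.28 = 15.11 d.
q = Δh / Σ(b_i/K_i) = 9.33 / 15.11 = 0.6175 m/day.
In each layer the seepage velocity is v_i = q/n_i, so the layer transit time is t_i = b_i·n_i / q:
  layer 1 (silty sand): t_1 = 12.8 × 0.14 / 0.6175 = 2.902 d
  layer 2 (fine sand): t_2 = 4.56 × 0.25 / 0.6175 = 1.846 d
Total t = Σ t_i = 4.748 days.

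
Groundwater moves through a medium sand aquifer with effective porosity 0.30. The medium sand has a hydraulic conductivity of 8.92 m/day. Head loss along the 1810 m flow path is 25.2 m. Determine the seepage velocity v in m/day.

0.414

Hydraulic gradient i = Δh / L = 25.2 / 1810 = 0.01392.
Darcy flux q = K · i = 8.920 × 0.01392 = 0.1242 m/day.
Seepage velocity v = q / n_e = 0.1242 / 0.30 = 0.4140 m/day.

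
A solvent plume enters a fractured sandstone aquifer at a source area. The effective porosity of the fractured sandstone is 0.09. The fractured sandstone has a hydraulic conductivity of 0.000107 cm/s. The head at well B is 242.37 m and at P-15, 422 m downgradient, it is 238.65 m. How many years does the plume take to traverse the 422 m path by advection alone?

Convert K: 0.000107 cm/s × 864 = 0.09245 m/day.
Hydraulic gradient i = (242.37 − 238.65) / 422 = 3.72 / 422 = 0.008815.
Darcy flux q = K · i = 0.09245 × 0.008815 = 0.0008149 m/day.
Seepage velocity v = q / n_e = 0.0008149 / 0.09 = 0.009055 m/day.
Travel time t = L / v = 422 / 0.009055 = 46604 days = 127.6 years.

128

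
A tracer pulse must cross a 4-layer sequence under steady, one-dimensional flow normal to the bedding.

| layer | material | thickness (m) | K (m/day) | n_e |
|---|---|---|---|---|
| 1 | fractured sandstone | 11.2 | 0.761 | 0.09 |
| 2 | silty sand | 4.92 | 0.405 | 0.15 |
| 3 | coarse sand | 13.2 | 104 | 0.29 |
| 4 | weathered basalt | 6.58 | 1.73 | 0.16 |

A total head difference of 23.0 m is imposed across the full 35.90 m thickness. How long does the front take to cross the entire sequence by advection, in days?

8.87

With flow normal to the layers, continuity requires the same specific discharge q through every layer.
Σ(b_i/K_i) = 11.2/0.761 + 4.92/0.405 + 13.2/104 + 6.58/1.73 = 30.80 d.
q = Δh / Σ(b_i/K_i) = 23.0 / 30.80 = 0.7468 m/day.
In each layer the seepage velocity is v_i = q/n_i, so the layer transit time is t_i = b_i·n_i / q:
  layer 1 (fractured sandstone): t_1 = 11.2 × 0.09 / 0.7468 = 1.350 d
  layer 2 (silty sand): t_2 = 4.92 × 0.15 / 0.7468 = 0.9882 d
  layer 3 (coarse sand): t_3 = 13.2 × 0.29 / 0.7468 = 5.126 d
  layer 4 (weathered basalt): t_4 = 6.58 × 0.16 / 0.7468 = 1.410 d
Total t = Σ t_i = 8.873 days.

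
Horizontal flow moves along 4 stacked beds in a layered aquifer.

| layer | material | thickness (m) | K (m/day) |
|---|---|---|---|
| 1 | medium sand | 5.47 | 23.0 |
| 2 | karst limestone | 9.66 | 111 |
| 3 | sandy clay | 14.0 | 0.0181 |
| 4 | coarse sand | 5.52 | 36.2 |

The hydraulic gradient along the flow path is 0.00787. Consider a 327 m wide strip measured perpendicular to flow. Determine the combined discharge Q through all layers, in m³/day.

3600

Flow is parallel to layering, so each bed carries its own Darcy discharge and the transmissivities add.
Σ(K_i·b_i) = 23.0×5.47 + 111×9.66 + 0.0181×14.0 + 36.2×5.52 = 1398 m²/day.
Hydraulic gradient i = 0.00787.
Q = Σ(K_i·b_i) · W · i = 1398 × 327 × 0.007870 = 3598 m³/day.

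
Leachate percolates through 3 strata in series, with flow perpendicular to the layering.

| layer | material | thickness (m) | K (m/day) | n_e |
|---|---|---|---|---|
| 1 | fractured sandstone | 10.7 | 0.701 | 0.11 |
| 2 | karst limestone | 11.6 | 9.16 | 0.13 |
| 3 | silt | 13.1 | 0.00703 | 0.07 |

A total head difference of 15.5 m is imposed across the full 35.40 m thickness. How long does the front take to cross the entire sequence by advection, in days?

With flow normal to the layers, continuity requires the same specific discharge q through every layer.
Σ(b_i/K_i) = 10.7/0.701 + 11.6/9.16 + 13.1/0.00703 = 1880 d.
q = Δh / Σ(b_i/K_i) = 15.5 / 1880 = 0.008245 m/day.
In each layer the seepage velocity is v_i = q/n_i, so the layer transit time is t_i = b_i·n_i / q:
  layer 1 (fractured sandstone): t_1 = 10.7 × 0.11 / 0.008245 = 142.8 d
  layer 2 (karst limestone): t_2 = 11.6 × 0.13 / 0.008245 = 182.9 d
  layer 3 (silt): t_3 = 13.1 × 0.07 / 0.008245 = 111.2 d
Total t = Σ t_i = 436.9 days.

437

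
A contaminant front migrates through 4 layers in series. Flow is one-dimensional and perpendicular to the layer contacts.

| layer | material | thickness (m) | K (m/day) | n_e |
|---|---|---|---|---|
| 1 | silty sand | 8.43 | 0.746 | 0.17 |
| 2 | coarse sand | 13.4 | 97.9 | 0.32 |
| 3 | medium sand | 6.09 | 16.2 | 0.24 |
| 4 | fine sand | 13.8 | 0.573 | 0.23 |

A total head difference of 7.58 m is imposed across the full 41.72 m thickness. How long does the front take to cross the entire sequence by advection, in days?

49.0

With flow normal to the layers, continuity requires the same specific discharge q through every layer.
Σ(b_i/K_i) = 8.43/0.746 + 13.4/97.9 + 6.09/16.2 + 13.8/0.573 = 35.90 d.
q = Δh / Σ(b_i/K_i) = 7.58 / 35.90 = 0.2112 m/day.
In each layer the seepage velocity is v_i = q/n_i, so the layer transit time is t_i = b_i·n_i / q:
  layer 1 (silty sand): t_1 = 8.43 × 0.17 / 0.2112 = 6.787 d
  layer 2 (coarse sand): t_2 = 13.4 × 0.32 / 0.2112 = 20.31 d
  layer 3 (medium sand): t_3 = 6.09 × 0.24 / 0.2112 = 6.922 d
  layer 4 (fine sand): t_4 = 13.8 × 0.23 / 0.2112 = 15.03 d
Total t = Σ t_i = 49.05 days.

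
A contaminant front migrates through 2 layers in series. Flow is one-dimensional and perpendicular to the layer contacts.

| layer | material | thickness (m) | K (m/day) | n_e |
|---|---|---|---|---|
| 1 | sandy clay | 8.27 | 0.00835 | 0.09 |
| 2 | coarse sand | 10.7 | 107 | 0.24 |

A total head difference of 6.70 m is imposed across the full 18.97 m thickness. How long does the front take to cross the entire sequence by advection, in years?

1.34

With flow normal to the layers, continuity requires the same specific discharge q through every layer.
Σ(b_i/K_i) = 8.27/0.00835 + 10.7/107 = 990.5 d.
q = Δh / Σ(b_i/K_i) = 6.70 / 990.5 = 0.006764 m/day.
In each layer the seepage velocity is v_i = q/n_i, so the layer transit time is t_i = b_i·n_i / q:
  layer 1 (sandy clay): t_1 = 8.27 × 0.09 / 0.006764 = 110.0 d
  layer 2 (coarse sand): t_2 = 10.7 × 0.24 / 0.006764 = 379.6 d
Total t = Σ t_i = 489.7 days = 1.341 years.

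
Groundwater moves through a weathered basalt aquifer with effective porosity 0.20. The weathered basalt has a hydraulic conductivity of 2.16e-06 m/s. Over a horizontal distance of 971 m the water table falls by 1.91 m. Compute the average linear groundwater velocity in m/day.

0.00184

Convert K: 2.16e-06 m/s × 86400 = 0.1866 m/day.
Hydraulic gradient i = Δh / L = 1.91 / 971 = 0.001967.
Darcy flux q = K · i = 0.1866 × 0.001967 = 0.0003671 m/day.
Seepage velocity v = q / n_e = 0.0003671 / 0.20 = 0.001835 m/day.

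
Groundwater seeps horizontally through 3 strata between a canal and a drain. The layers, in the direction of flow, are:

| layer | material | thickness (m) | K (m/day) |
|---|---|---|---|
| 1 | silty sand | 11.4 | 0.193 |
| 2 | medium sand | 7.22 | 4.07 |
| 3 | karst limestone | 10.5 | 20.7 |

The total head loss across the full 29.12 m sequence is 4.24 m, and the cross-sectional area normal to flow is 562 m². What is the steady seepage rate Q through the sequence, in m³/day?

38.8

Flow is perpendicular to layering, so the layers act in series and the equivalent K is the thickness-weighted harmonic mean.
Total thickness L = 11.4 + 7.22 + 10.5 = 29.12 m.
Σ(b_i/K_i) = 11.4/0.193 + 7.22/4.07 + 10.5/20.7 = 61.35 d.
K_eq = L / Σ(b_i/K_i) = 29.12 / 61.35 = 0.4747 m/day.
Q = K_eq · A · (Δh/L) = 0.4747 × 562 × (4.24/29.12) = 38.84 m³/day.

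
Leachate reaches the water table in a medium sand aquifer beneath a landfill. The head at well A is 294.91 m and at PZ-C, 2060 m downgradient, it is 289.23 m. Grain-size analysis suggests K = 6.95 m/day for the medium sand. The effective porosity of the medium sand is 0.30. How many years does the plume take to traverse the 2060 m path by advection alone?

88.3

Hydraulic gradient i = (294.91 − 289.23) / 2060 = 5.68 / 2060 = 0.002757.
Darcy flux q = K · i = 6.950 × 0.002757 = 0.01916 m/day.
Seepage velocity v = q / n_e = 0.01916 / 0.30 = 0.06388 m/day.
Travel time t = L / v = 2060 / 0.06388 = 32249 days = 88.29 years.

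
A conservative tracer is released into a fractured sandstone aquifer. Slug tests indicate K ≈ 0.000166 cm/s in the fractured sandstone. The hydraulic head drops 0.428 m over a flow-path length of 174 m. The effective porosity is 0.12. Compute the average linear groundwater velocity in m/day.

0.00294

Convert K: 0.000166 cm/s × 864 = 0.1434 m/day.
Hydraulic gradient i = Δh / L = 0.428 / 174 = 0.002460.
Darcy flux q = K · i = 0.1434 × 0.002460 = 0.0003528 m/day.
Seepage velocity v = q / n_e = 0.0003528 / 0.12 = 0.002940 m/day.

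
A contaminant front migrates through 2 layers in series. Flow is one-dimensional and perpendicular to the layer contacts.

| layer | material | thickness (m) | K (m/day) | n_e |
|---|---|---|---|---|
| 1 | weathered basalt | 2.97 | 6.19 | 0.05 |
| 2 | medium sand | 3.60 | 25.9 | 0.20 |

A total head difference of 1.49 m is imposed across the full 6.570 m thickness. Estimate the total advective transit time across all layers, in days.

0.361

With flow normal to the layers, continuity requires the same specific discharge q through every layer.
Σ(b_i/K_i) = 2.97/6.19 + 3.60/25.9 = 0.6188 d.
q = Δh / Σ(b_i/K_i) = 1.49 / 0.6188 = 2.408 m/day.
In each layer the seepage velocity is v_i = q/n_i, so the layer transit time is t_i = b_i·n_i / q:
  layer 1 (weathered basalt): t_1 = 2.97 × 0.05 / 2.408 = 0.06167 d
  layer 2 (medium sand): t_2 = 3.60 × 0.20 / 2.408 = 0.2990 d
Total t = Σ t_i = 0.3607 days.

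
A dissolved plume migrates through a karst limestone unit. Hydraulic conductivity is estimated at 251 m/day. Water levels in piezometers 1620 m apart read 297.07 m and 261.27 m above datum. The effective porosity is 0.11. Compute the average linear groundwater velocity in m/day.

50.4

Hydraulic gradient i = (297.07 − 261.27) / 1620 = 35.8 / 1620 = 0.02210.
Darcy flux q = K · i = 251.0 × 0.02210 = 5.547 m/day.
Seepage velocity v = q / n_e = 5.547 / 0.11 = 50.43 m/day.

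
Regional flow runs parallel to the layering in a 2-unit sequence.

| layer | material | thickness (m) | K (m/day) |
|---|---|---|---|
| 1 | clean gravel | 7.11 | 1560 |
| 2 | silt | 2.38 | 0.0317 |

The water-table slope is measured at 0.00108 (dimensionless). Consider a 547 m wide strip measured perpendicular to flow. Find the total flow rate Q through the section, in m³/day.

6550

Flow is parallel to layering, so each bed carries its own Darcy discharge and the transmissivities add.
Σ(K_i·b_i) = 1560×7.11 + 0.0317×2.38 = 11092 m²/day.
Hydraulic gradient i = 0.00108.
Q = Σ(K_i·b_i) · W · i = 11092 × 547 × 0.001080 = 6553 m³/day.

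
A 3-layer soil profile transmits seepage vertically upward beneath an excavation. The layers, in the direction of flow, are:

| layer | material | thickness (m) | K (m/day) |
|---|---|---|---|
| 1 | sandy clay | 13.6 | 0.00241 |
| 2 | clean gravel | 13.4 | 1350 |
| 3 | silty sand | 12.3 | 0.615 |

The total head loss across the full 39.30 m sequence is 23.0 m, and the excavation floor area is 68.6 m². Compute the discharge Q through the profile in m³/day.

Flow is perpendicular to layering, so the layers act in series and the equivalent K is the thickness-weighted harmonic mean.
Total thickness L = 13.6 + 13.4 + 12.3 = 39.30 m.
Σ(b_i/K_i) = 13.6/0.00241 + 13.4/1350 + 12.3/0.615 = 5663 d.
K_eq = L / Σ(b_i/K_i) = 39.30 / 5663 = 0.006940 m/day.
Q = K_eq · A · (Δh/L) = 0.006940 × 68.6 × (23.0/39.30) = 0.2786 m³/day.

0.279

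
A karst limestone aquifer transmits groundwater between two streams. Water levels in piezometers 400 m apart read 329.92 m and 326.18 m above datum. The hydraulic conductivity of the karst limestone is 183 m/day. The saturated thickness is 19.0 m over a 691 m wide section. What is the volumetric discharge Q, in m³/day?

Cross-sectional area A = 691 × 19.0 = 13129 m².
Hydraulic gradient i = (329.92 − 326.18) / 400 = 3.74 / 400 = 0.009350.
Darcy's law: Q = K · A · i = 183.0 × 13129 × 0.009350 = 22464 m³/day.

22500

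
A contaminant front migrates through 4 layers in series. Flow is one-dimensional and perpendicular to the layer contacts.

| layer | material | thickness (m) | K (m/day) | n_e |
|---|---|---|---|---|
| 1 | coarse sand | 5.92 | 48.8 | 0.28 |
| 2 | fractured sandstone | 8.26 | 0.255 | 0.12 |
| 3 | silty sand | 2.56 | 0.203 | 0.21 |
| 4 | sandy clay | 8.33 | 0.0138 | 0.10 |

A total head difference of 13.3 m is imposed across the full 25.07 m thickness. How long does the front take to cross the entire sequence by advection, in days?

196

With flow normal to the layers, continuity requires the same specific discharge q through every layer.
Σ(b_i/K_i) = 5.92/48.8 + 8.26/0.255 + 2.56/0.203 + 8.33/0.0138 = 648.7 d.
q = Δh / Σ(b_i/K_i) = 13.3 / 648.7 = 0.02050 m/day.
In each layer the seepage velocity is v_i = q/n_i, so the layer transit time is t_i = b_i·n_i / q:
  layer 1 (coarse sand): t_1 = 5.92 × 0.28 / 0.02050 = 80.85 d
  layer 2 (fractured sandstone): t_2 = 8.26 × 0.12 / 0.02050 = 48.35 d
  layer 3 (silty sand): t_3 = 2.56 × 0.21 / 0.02050 = 26.22 d
  layer 4 (sandy clay): t_4 = 8.33 × 0.10 / 0.02050 = 40.63 d
Total t = Σ t_i = 196.1 days.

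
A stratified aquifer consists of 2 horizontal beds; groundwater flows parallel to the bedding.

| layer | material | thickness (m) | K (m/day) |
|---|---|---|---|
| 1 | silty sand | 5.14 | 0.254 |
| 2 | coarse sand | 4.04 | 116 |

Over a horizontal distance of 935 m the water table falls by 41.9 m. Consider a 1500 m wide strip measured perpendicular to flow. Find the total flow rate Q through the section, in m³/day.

Flow is parallel to layering, so each bed carries its own Darcy discharge and the transmissivities add.
Σ(K_i·b_i) = 0.254×5.14 + 116×4.04 = 469.9 m²/day.
Hydraulic gradient i = Δh / L = 41.9 / 935 = 0.04481.
Q = Σ(K_i·b_i) · W · i = 469.9 × 1500 × 0.04481 = 31589 m³/day.

31600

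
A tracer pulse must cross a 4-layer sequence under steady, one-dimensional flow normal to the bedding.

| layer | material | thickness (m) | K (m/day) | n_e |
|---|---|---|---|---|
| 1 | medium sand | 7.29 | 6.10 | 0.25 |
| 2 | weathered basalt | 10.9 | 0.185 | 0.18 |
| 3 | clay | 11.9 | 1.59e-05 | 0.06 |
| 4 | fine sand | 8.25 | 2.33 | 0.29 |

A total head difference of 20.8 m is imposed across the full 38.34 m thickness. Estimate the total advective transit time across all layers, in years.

With flow normal to the layers, continuity requires the same specific discharge q through every layer.
Σ(b_i/K_i) = 7.29/6.10 + 10.9/0.185 + 11.9/1.59e-05 + 8.25/2.33 = 7.485e+05 d.
q = Δh / Σ(b_i/K_i) = 20.8 / 7.485e+05 = 2.779e-05 m/day.
In each layer the seepage velocity is v_i = q/n_i, so the layer transit time is t_i = b_i·n_i / q:
  layer 1 (medium sand): t_1 = 7.29 × 0.25 / 2.779e-05 = 65583 d
  layer 2 (weathered basalt): t_2 = 10.9 × 0.18 / 2.779e-05 = 70603 d
  layer 3 (clay): t_3 = 11.9 × 0.06 / 2.779e-05 = 25693 d
  layer 4 (fine sand): t_4 = 8.25 × 0.29 / 2.779e-05 = 86094 d
Total t = Σ t_i = 2.480e+05 days = 678.9 years.

679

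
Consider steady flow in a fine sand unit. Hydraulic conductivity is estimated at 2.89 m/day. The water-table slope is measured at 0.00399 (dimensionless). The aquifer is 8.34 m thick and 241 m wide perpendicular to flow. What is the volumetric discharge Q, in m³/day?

Cross-sectional area A = 241 × 8.34 = 2010 m².
Hydraulic gradient i = 0.00399.
Darcy's law: Q = K · A · i = 2.890 × 2010 × 0.003990 = 23.18 m³/day.

23.2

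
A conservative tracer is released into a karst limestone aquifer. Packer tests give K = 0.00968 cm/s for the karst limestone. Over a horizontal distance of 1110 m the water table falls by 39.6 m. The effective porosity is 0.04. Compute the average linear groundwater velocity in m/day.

Convert K: 0.00968 cm/s × 864 = 8.364 m/day.
Hydraulic gradient i = Δh / L = 39.6 / 1110 = 0.03568.
Darcy flux q = K · i = 8.364 × 0.03568 = 0.2984 m/day.
Seepage velocity v = q / n_e = 0.2984 / 0.04 = 7.459 m/day.

7.46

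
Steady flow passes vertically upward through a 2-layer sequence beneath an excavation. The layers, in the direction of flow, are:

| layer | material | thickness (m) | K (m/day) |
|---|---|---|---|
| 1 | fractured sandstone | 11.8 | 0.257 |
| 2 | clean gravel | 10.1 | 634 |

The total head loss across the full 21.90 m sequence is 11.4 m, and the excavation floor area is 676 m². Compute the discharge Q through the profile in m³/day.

168

Flow is perpendicular to layering, so the layers act in series and the equivalent K is the thickness-weighted harmonic mean.
Total thickness L = 11.8 + 10.1 = 21.90 m.
Σ(b_i/K_i) = 11.8/0.257 + 10.1/634 = 45.93 d.
K_eq = L / Σ(b_i/K_i) = 21.90 / 45.93 = 0.4768 m/day.
Q = K_eq · A · (Δh/L) = 0.4768 × 676 × (11.4/21.90) = 167.8 m³/day.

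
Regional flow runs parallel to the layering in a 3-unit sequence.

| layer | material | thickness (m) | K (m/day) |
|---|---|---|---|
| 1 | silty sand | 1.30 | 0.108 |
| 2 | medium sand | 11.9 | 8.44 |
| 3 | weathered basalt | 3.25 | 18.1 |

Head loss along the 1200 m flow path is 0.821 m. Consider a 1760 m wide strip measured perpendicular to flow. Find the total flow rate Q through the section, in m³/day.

Flow is parallel to layering, so each bed carries its own Darcy discharge and the transmissivities add.
Σ(K_i·b_i) = 0.108×1.30 + 8.44×11.9 + 18.1×3.25 = 159.4 m²/day.
Hydraulic gradient i = Δh / L = 0.821 / 1200 = 0.0006842.
Q = Σ(K_i·b_i) · W · i = 159.4 × 1760 × 0.0006842 = 191.9 m³/day.

192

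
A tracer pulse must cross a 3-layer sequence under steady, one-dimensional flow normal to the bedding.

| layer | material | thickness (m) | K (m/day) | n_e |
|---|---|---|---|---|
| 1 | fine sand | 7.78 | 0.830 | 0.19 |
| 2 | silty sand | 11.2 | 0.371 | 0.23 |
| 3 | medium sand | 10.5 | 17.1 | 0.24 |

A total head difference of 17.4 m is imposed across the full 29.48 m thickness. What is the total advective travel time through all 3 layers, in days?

With flow normal to the layers, continuity requires the same specific discharge q through every layer.
Σ(b_i/K_i) = 7.78/0.830 + 11.2/0.371 + 10.5/17.1 = 40.18 d.
q = Δh / Σ(b_i/K_i) = 17.4 / 40.18 = 0.4331 m/day.
In each layer the seepage velocity is v_i = q/n_i, so the layer transit time is t_i = b_i·n_i / q:
  layer 1 (fine sand): t_1 = 7.78 × 0.19 / 0.4331 = 3.413 d
  layer 2 (silty sand): t_2 = 11.2 × 0.23 / 0.4331 = 5.948 d
  layer 3 (medium sand): t_3 = 10.5 × 0.24 / 0.4331 = 5.819 d
Total t = Σ t_i = 15.18 days.

15.2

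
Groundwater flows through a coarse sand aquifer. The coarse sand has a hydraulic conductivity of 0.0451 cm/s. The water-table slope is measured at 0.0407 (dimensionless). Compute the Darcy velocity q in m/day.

Convert K: 0.0451 cm/s × 864 = 38.97 m/day.
Hydraulic gradient i = 0.0407.
Specific discharge q = K · i = 38.97 × 0.04070 = 1.586 m/day.

1.59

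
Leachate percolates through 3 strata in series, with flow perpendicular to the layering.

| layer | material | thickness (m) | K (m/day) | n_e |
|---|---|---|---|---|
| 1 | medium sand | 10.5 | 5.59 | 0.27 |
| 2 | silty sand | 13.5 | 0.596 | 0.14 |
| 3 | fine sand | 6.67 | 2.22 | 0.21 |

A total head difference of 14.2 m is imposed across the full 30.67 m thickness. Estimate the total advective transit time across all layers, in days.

With flow normal to the layers, continuity requires the same specific discharge q through every layer.
Σ(b_i/K_i) = 10.5/5.59 + 13.5/0.596 + 6.67/2.22 = 27.53 d.
q = Δh / Σ(b_i/K_i) = 14.2 / 27.53 = 0.5157 m/day.
In each layer the seepage velocity is v_i = q/n_i, so the layer transit time is t_i = b_i·n_i / q:
  layer 1 (medium sand): t_1 = 10.5 × 0.27 / 0.5157 = 5.497 d
  layer 2 (silty sand): t_2 = 13.5 × 0.14 / 0.5157 = 3.665 d
  layer 3 (fine sand): t_3 = 6.67 × 0.21 / 0.5157 = 2.716 d
Total t = Σ t_i = 11.88 days.

11.9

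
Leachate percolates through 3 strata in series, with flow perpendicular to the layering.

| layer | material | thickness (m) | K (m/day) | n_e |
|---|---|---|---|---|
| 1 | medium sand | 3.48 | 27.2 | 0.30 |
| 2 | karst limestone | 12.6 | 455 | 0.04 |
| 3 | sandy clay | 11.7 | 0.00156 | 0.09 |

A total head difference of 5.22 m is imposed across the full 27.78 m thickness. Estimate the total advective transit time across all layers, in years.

10.2

With flow normal to the layers, continuity requires the same specific discharge q through every layer.
Σ(b_i/K_i) = 3.48/27.2 + 12.6/455 + 11.7/0.00156 = 7500 d.
q = Δh / Σ(b_i/K_i) = 5.22 / 7500 = 0.0006960 m/day.
In each layer the seepage velocity is v_i = q/n_i, so the layer transit time is t_i = b_i·n_i / q:
  layer 1 (medium sand): t_1 = 3.48 × 0.30 / 0.0006960 = 1500 d
  layer 2 (karst limestone): t_2 = 12.6 × 0.04 / 0.0006960 = 724.2 d
  layer 3 (sandy clay): t_3 = 11.7 × 0.09 / 0.0006960 = 1513 d
Total t = Σ t_i = 3737 days = 10.23 years.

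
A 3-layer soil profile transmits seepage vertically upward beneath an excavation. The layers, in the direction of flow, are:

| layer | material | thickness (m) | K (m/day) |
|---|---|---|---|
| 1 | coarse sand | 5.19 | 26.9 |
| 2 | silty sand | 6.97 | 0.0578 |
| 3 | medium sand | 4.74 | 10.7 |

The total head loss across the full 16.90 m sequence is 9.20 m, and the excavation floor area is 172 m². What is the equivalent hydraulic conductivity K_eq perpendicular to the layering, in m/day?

Flow is perpendicular to layering, so the layers act in series and the equivalent K is the thickness-weighted harmonic mean.
Total thickness L = 5.19 + 6.97 + 4.74 = 16.90 m.
Σ(b_i/K_i) = 5.19/26.9 + 6.97/0.0578 + 4.74/10.7 = 121.2 d.
K_eq = L / Σ(b_i/K_i) = 16.90 / 121.2 = 0.1394 m/day.

0.139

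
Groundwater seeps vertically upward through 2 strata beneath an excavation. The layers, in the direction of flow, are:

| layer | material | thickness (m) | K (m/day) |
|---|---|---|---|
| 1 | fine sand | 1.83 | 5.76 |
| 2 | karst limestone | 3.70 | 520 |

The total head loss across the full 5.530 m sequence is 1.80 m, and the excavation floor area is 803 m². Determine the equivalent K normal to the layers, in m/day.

Flow is perpendicular to layering, so the layers act in series and the equivalent K is the thickness-weighted harmonic mean.
Total thickness L = 1.83 + 3.70 = 5.530 m.
Σ(b_i/K_i) = 1.83/5.76 + 3.70/520 = 0.3248 d.
K_eq = L / Σ(b_i/K_i) = 5.530 / 0.3248 = 17.02 m/day.

17.0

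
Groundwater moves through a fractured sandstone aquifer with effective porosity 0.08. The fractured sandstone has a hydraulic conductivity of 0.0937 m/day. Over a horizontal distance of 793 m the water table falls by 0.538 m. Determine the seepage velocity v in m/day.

Hydraulic gradient i = Δh / L = 0.538 / 793 = 0.0006784.
Darcy flux q = K · i = 0.09370 × 0.0006784 = 6.357e-05 m/day.
Seepage velocity v = q / n_e = 6.357e-05 / 0.08 = 0.0007946 m/day.

0.000795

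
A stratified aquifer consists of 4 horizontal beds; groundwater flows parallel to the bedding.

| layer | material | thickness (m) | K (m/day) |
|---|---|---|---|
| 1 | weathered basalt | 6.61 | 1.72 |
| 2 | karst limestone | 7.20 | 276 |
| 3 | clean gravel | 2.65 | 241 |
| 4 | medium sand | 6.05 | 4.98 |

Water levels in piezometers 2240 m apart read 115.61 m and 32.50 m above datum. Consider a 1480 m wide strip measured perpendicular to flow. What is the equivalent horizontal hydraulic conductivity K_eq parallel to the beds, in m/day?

118

Flow is parallel to layering, so each bed carries its own Darcy discharge and the transmissivities add.
Σ(K_i·b_i) = 1.72×6.61 + 276×7.20 + 241×2.65 + 4.98×6.05 = 2667 m²/day.
Total thickness b = 22.51 m, so K_eq = Σ(K_i·b_i)/b = 118.5 m/day.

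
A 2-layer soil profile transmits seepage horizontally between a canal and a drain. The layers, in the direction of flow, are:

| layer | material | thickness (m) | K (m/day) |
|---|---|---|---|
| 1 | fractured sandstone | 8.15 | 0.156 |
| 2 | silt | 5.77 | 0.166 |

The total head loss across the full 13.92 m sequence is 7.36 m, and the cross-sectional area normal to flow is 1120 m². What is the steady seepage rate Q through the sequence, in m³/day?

Flow is perpendicular to layering, so the layers act in series and the equivalent K is the thickness-weighted harmonic mean.
Total thickness L = 8.15 + 5.77 = 13.92 m.
Σ(b_i/K_i) = 8.15/0.156 + 5.77/0.166 = 87.00 d.
K_eq = L / Σ(b_i/K_i) = 13.92 / 87.00 = 0.1600 m/day.
Q = K_eq · A · (Δh/L) = 0.1600 × 1120 × (7.36/13.92) = 94.75 m³/day.

94.7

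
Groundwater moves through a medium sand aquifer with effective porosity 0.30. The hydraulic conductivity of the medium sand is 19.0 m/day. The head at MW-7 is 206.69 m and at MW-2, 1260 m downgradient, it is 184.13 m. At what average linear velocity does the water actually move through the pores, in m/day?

Hydraulic gradient i = (206.69 − 184.13) / 1260 = 22.56 / 1260 = 0.01790.
Darcy flux q = K · i = 19.00 × 0.01790 = 0.3402 m/day.
Seepage velocity v = q / n_e = 0.3402 / 0.30 = 1.134 m/day.

1.13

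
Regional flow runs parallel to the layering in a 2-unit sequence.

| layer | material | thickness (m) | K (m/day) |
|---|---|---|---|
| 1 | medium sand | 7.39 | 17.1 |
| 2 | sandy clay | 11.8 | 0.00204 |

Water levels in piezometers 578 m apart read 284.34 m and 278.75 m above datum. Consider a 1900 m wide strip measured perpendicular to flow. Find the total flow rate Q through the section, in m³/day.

Flow is parallel to layering, so each bed carries its own Darcy discharge and the transmissivities add.
Σ(K_i·b_i) = 17.1×7.39 + 0.00204×11.8 = 126.4 m²/day.
Hydraulic gradient i = (284.34 − 278.75) / 578 = 5.59 / 578 = 0.009671.
Q = Σ(K_i·b_i) · W · i = 126.4 × 1900 × 0.009671 = 2323 m³/day.

2320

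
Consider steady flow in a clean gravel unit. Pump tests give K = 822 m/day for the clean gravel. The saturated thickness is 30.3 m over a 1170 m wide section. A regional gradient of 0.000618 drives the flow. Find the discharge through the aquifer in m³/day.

18000

Cross-sectional area A = 1170 × 30.3 = 35451 m².
Hydraulic gradient i = 0.000618.
Darcy's law: Q = K · A · i = 822.0 × 35451 × 0.0006180 = 18009 m³/day.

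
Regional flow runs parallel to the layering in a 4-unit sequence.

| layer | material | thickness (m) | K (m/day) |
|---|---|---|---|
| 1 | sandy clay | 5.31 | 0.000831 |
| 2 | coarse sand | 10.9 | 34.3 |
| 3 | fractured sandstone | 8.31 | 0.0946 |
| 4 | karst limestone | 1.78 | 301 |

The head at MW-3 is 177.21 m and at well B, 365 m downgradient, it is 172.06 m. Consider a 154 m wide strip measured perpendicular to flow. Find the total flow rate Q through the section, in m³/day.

1980

Flow is parallel to layering, so each bed carries its own Darcy discharge and the transmissivities add.
Σ(K_i·b_i) = 0.000831×5.31 + 34.3×10.9 + 0.0946×8.31 + 301×1.78 = 910.4 m²/day.
Hydraulic gradient i = (177.21 − 172.06) / 365 = 5.15 / 365 = 0.01411.
Q = Σ(K_i·b_i) · W · i = 910.4 × 154 × 0.01411 = 1978 m³/day.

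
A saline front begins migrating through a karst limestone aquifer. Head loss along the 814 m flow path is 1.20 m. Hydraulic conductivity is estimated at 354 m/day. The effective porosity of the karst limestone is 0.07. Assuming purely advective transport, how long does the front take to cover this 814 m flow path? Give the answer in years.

0.299

Hydraulic gradient i = Δh / L = 1.20 / 814 = 0.001474.
Darcy flux q = K · i = 354.0 × 0.001474 = 0.5219 m/day.
Seepage velocity v = q / n_e = 0.5219 / 0.07 = 7.455 m/day.
Travel time t = L / v = 814 / 7.455 = 109.2 days = 0.2989 years.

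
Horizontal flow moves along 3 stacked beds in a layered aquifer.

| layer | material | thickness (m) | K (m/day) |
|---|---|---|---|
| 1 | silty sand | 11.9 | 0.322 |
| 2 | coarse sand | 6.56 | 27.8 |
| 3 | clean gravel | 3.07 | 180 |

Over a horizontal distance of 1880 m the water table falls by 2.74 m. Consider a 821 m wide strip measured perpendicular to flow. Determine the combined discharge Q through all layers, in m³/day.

Flow is parallel to layering, so each bed carries its own Darcy discharge and the transmissivities add.
Σ(K_i·b_i) = 0.322×11.9 + 27.8×6.56 + 180×3.07 = 738.8 m²/day.
Hydraulic gradient i = Δh / L = 2.74 / 1880 = 0.001457.
Q = Σ(K_i·b_i) · W · i = 738.8 × 821 × 0.001457 = 884.0 m³/day.

884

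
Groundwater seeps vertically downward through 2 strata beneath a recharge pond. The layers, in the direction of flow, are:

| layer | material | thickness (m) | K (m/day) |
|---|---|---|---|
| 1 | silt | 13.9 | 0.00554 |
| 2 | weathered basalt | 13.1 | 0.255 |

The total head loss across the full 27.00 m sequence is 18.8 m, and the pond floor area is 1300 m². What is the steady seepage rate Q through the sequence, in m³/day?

9.55

Flow is perpendicular to layering, so the layers act in series and the equivalent K is the thickness-weighted harmonic mean.
Total thickness L = 13.9 + 13.1 = 27.00 m.
Σ(b_i/K_i) = 13.9/0.00554 + 13.1/0.255 = 2560 d.
K_eq = L / Σ(b_i/K_i) = 27.00 / 2560 = 0.01055 m/day.
Q = K_eq · A · (Δh/L) = 0.01055 × 1300 × (18.8/27.00) = 9.545 m³/day.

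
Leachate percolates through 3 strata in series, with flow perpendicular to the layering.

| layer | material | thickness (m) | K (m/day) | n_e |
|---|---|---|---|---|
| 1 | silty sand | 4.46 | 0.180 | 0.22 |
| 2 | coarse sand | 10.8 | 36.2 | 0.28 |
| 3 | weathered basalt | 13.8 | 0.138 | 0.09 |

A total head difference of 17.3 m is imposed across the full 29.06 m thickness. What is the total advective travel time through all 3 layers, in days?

With flow normal to the layers, continuity requires the same specific discharge q through every layer.
Σ(b_i/K_i) = 4.46/0.180 + 10.8/36.2 + 13.8/0.138 = 125.1 d.
q = Δh / Σ(b_i/K_i) = 17.3 / 125.1 = 0.1383 m/day.
In each layer the seepage velocity is v_i = q/n_i, so the layer transit time is t_i = b_i·n_i / q:
  layer 1 (silty sand): t_1 = 4.46 × 0.22 / 0.1383 = 7.094 d
  layer 2 (coarse sand): t_2 = 10.8 × 0.28 / 0.1383 = 21.86 d
  layer 3 (weathered basalt): t_3 = 13.8 × 0.09 / 0.1383 = 8.979 d
Total t = Σ t_i = 37.94 days.

37.9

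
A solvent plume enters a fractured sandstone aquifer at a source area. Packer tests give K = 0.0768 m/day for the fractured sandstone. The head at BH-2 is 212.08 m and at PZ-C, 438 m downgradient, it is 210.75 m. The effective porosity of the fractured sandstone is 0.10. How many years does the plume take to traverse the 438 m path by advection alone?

514

Hydraulic gradient i = (212.08 − 210.75) / 438 = 1.33 / 438 = 0.003037.
Darcy flux q = K · i = 0.07680 × 0.003037 = 0.0002332 m/day.
Seepage velocity v = q / n_e = 0.0002332 / 0.10 = 0.002332 m/day.
Travel time t = L / v = 438 / 0.002332 = 1.878e+05 days = 514.2 years.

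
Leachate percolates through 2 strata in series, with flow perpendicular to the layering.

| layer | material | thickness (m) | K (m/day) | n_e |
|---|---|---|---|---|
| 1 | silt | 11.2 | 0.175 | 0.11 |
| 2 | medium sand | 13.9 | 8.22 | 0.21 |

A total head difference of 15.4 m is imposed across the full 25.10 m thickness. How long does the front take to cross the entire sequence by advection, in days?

With flow normal to the layers, continuity requires the same specific discharge q through every layer.
Σ(b_i/K_i) = 11.2/0.175 + 13.9/8.22 = 65.69 d.
q = Δh / Σ(b_i/K_i) = 15.4 / 65.69 = 0.2344 m/day.
In each layer the seepage velocity is v_i = q/n_i, so the layer transit time is t_i = b_i·n_i / q:
  layer 1 (silt): t_1 = 11.2 × 0.11 / 0.2344 = 5.255 d
  layer 2 (medium sand): t_2 = 13.9 × 0.21 / 0.2344 = 12.45 d
Total t = Σ t_i = 17.71 days.

17.7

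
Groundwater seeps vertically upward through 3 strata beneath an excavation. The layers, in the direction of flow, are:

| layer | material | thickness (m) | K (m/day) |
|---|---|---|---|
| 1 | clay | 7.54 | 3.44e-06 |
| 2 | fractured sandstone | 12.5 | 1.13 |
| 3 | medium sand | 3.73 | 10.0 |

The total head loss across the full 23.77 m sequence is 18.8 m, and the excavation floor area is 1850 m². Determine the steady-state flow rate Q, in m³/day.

0.0159

Flow is perpendicular to layering, so the layers act in series and the equivalent K is the thickness-weighted harmonic mean.
Total thickness L = 7.54 + 12.5 + 3.73 = 23.77 m.
Σ(b_i/K_i) = 7.54/3.44e-06 + 12.5/1.13 + 3.73/10.0 = 2.192e+06 d.
K_eq = L / Σ(b_i/K_i) = 23.77 / 2.192e+06 = 1.084e-05 m/day.
Q = K_eq · A · (Δh/L) = 1.084e-05 × 1850 × (18.8/23.77) = 0.01587 m³/day.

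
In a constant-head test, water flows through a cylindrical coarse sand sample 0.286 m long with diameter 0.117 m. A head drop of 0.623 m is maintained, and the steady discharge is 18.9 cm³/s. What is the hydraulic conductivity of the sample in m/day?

Cross-sectional area A = π·(d/2)² = π × (0.117/2)² = 0.01075 m².
Convert discharge: 18.9 cm³/s = 1.890e-05 m³/s.
Darcy's law rearranged: K = Q·L / (A·Δh) = 1.890e-05 × 0.286 / (0.01075 × 0.623) = 0.0008070 m/s = 69.73 m/day.

69.7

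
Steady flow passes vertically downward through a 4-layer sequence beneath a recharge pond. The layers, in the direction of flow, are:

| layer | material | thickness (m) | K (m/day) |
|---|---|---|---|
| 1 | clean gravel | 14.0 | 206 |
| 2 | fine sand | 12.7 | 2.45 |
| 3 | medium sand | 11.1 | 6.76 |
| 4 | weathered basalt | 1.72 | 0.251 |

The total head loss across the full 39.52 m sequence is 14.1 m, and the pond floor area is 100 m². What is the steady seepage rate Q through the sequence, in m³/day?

103

Flow is perpendicular to layering, so the layers act in series and the equivalent K is the thickness-weighted harmonic mean.
Total thickness L = 14.0 + 12.7 + 11.1 + 1.72 = 39.52 m.
Σ(b_i/K_i) = 14.0/206 + 12.7/2.45 + 11.1/6.76 + 1.72/0.251 = 13.75 d.
K_eq = L / Σ(b_i/K_i) = 39.52 / 13.75 = 2.875 m/day.
Q = K_eq · A · (Δh/L) = 2.875 × 100 × (14.1/39.52) = 102.6 m³/day.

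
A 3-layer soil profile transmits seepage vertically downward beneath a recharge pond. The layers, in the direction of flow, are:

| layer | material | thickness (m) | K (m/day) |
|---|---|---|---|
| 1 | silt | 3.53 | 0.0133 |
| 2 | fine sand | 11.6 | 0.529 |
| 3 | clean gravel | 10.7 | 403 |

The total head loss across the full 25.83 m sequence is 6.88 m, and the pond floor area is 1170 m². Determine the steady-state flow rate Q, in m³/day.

Flow is perpendicular to layering, so the layers act in series and the equivalent K is the thickness-weighted harmonic mean.
Total thickness L = 3.53 + 11.6 + 10.7 = 25.83 m.
Σ(b_i/K_i) = 3.53/0.0133 + 11.6/0.529 + 10.7/403 = 287.4 d.
K_eq = L / Σ(b_i/K_i) = 25.83 / 287.4 = 0.08988 m/day.
Q = K_eq · A · (Δh/L) = 0.08988 × 1170 × (6.88/25.83) = 28.01 m³/day.

28.0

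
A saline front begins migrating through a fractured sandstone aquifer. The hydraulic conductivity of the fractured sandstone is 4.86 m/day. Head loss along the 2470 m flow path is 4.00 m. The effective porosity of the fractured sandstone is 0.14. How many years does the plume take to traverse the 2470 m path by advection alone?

120

Hydraulic gradient i = Δh / L = 4.00 / 2470 = 0.001619.
Darcy flux q = K · i = 4.860 × 0.001619 = 0.007870 m/day.
Seepage velocity v = q / n_e = 0.007870 / 0.14 = 0.05622 m/day.
Travel time t = L / v = 2470 / 0.05622 = 43937 days = 120.3 years.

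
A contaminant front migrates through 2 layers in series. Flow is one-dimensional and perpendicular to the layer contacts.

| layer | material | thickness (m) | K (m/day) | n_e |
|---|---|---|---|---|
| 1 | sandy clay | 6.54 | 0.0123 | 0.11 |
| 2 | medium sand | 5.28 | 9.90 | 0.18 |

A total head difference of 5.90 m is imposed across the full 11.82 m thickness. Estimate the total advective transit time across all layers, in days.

151

With flow normal to the layers, continuity requires the same specific discharge q through every layer.
Σ(b_i/K_i) = 6.54/0.0123 + 5.28/9.90 = 532.2 d.
q = Δh / Σ(b_i/K_i) = 5.90 / 532.2 = 0.01109 m/day.
In each layer the seepage velocity is v_i = q/n_i, so the layer transit time is t_i = b_i·n_i / q:
  layer 1 (sandy clay): t_1 = 6.54 × 0.11 / 0.01109 = 64.90 d
  layer 2 (medium sand): t_2 = 5.28 × 0.18 / 0.01109 = 85.74 d
Total t = Σ t_i = 150.6 days.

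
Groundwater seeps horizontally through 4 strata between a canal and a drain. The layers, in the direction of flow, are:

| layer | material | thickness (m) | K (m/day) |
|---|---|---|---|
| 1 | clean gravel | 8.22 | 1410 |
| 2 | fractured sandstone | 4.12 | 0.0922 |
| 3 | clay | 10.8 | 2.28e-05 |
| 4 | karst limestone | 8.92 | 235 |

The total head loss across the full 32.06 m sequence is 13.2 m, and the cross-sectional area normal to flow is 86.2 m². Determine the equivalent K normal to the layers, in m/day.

6.77e-05

Flow is perpendicular to layering, so the layers act in series and the equivalent K is the thickness-weighted harmonic mean.
Total thickness L = 8.22 + 4.12 + 10.8 + 8.92 = 32.06 m.
Σ(b_i/K_i) = 8.22/1410 + 4.12/0.0922 + 10.8/2.28e-05 + 8.92/235 = 4.737e+05 d.
K_eq = L / Σ(b_i/K_i) = 32.06 / 4.737e+05 = 6.768e-05 m/day.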